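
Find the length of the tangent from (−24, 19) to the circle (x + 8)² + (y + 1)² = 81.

Centre (−8, −1), r² = 81. |PO|² = (−16)² + (20)² = 656.
By the tangent–radius right angle, tangent length = √(|PO|² − r²) = √575 = 5√23.

5√23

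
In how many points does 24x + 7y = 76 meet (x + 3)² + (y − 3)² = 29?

Centre (−3, 3), r² = 29. Distance² from centre to line = (−127)²/625 = 16129/625.
Since d² < r², the line cuts the circle twice.

2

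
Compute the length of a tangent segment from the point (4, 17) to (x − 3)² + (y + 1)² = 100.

Centre (3, −1), r² = 100. |PO|² = (1)² + (18)² = 325.
Power of the point: PT² = |PO|² − r² = 225, so PT = 15.

15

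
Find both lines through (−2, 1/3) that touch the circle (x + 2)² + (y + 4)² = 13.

2x + 3y = −3 and 2x − 3y = −5

A line y − (1/3) = m(x − (−2)) is tangent when its distance from (−2, −4) is √13:
[m·(0) − (−13/3)]² = 13(m² + 1)
9m² − 4 = 0, so m = −2/3 or m = 2/3.
Through (−2, 1/3) these give 2x + 3y = −3 and 2x − 3y = −5.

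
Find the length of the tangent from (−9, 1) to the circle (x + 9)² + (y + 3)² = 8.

2√2

The centre is (−9, −3) and r = 2√2. The square of the distance from P to the centre is 0 + 16 = 16.
Power of the point: PT² = |PO|² − r² = 8, so PT = 2√2.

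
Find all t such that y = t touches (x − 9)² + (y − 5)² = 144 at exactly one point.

Tangency holds when the distance from the centre (9, 5) to the line equals the radius 12:
|0·9 + 1·5 − t| / √1 = 12
|t − (5)| = 12, so t = 17 or t = −7.

t = −7 or t = 17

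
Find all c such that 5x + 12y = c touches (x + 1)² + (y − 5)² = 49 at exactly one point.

c = −36 or c = 146

For a tangent, require d(centre, line) = r = 7.
|5·(−1) + 12·5 − c| / √169 = 7
|c − (55)| = 7·13, so c = 146 or c = −36.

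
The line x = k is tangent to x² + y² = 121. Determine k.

For a tangent, require d(centre, line) = r = 11.
|1·0 + 0·0 − k| / √1 = 11
|k| = 11, so k = 11 or k = −11.

k = −11 or k = 11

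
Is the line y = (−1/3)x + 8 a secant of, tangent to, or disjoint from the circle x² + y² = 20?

Substituting the line into the circle gives 10x² − 48x + 396 = 0.
Discriminant = (−48)² − 4·10·(396) = −13536 < 0.
No real roots: the line does not meet the circle.

disjoint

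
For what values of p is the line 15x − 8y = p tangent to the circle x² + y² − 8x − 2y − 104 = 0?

p = −135 or p = 239

The line touches the circle iff its distance from (4, 1) is 11:
|15·4 − 8·1 − p| / √289 = 11
|p − (52)| = 11·17, so p = 239 or p = −135.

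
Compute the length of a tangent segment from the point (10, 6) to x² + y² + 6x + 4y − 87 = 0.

√133

The centre is (−3, −2) and r = 10. The square of the distance from P to the centre is 169 + 64 = 233.
By the tangent–radius right angle, tangent length = √(|PO|² − r²) = √133.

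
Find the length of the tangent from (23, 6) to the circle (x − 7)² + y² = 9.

√283

The centre is (7, 0) and r = 3. The square of the distance from P to the centre is 256 + 36 = 292.
Power of the point: PT² = |PO|² − r² = 283, so PT = √283.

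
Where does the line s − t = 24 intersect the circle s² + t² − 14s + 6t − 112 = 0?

(8, −16) and (20, −4)

From the line, t = s − 24. Substituting:
2s² − 56s + 320 = 0  ⟹  s² − 28s + 160 = 0
s = 20 or s = 8, giving (20, −4) and (8, −16).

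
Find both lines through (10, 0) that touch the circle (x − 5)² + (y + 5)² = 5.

x − 2y = 10 and 2x − y = 20

Write the tangent as mx − y + (0 − m·(10)) = 0 and set its distance from the centre to √5:
[m·(−5) − (−5)]² = 5(m² + 1)
2m² − 5m + 2 = 0, so m = 1/2 or m = 2.
Through (10, 0) these give x − 2y = 10 and 2x − y = 20.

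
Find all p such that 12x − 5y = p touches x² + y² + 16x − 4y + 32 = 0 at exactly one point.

The line touches the circle iff its distance from (−8, 2) is 6:
|12·(−8) − 5·2 − p| / √169 = 6
|p − (−106)| = 6·13, so p = −28 or p = −184.

p = −184 or p = −28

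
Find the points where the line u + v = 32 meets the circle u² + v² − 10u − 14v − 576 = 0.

From the line, v = −u + 32. Substituting:
2u² − 60u = 0  ⟹  u² − 30u = 0
u = 30 or u = 0, giving (30, 2) and (0, 32).

(0, 32) and (30, 2)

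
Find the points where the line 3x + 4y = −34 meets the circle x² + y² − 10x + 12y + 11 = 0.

From the line, y = (−34 − 3x)/4. Substituting:
25x² − 100x − 300 = 0  ⟹  x² − 4x − 12 = 0
x = 6 or x = −2, giving (6, −13) and (−2, −7).

(−2, −7) and (6, −13)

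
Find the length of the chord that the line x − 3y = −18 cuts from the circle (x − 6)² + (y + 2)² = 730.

Substitute y = (18 + x)/3:
10x² − 60x − 5670 = 0  ⟹  x² − 6x − 567 = 0
x = 27 or x = −21, giving (27, 15) and (−21, −1).
Chord length = distance between (27, 15) and (−21, −1) = √2560 = 16√10.

16√10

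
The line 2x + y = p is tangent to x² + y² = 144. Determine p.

p = ±12√5

For a tangent, require d(centre, line) = r = 12.
|2·0 + 1·0 − p| / √5 = 12
|p| = 12√5.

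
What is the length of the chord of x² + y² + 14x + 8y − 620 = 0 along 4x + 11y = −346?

Substitute y = (−346 − 4x)/11:
137x² + 4110x + 14248 = 0  ⟹  x² + 30x + 104 = 0
x = −4 or x = −26, giving (−4, −30) and (−26, −22).
Chord length = distance between (−4, −30) and (−26, −22) = √548 = 2√137.

2√137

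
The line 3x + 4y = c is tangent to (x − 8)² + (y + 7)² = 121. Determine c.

c = −59 or c = 51

For a tangent, require d(centre, line) = r = 11.
|3·8 + 4·(−7) − c| / √25 = 11
|c − (−4)| = 11·5, so c = 51 or c = −59.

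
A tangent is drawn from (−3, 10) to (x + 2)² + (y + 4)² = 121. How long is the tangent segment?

The centre is (−2, −4) and r = 11. The square of the distance from P to the centre is 1 + 196 = 197.
The tangent meets the radius at right angles, so tangent² = |PO|² − r² = 197 − 121 = 76.

2√19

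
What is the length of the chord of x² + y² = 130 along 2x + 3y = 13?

6√13

Express y = (13 − 2x)/3 and substitute into the circle:
13x² − 52x − 1001 = 0  ⟹  x² − 4x − 77 = 0
x = 11 or x = −7, giving (11, −3) and (−7, 9).
|(11, −3) − (−7, 9)| = √((18)² + (−12)²) = 6√13.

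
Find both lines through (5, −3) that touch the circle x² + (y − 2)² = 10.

A line y − (−3) = m(x − (5)) is tangent when its distance from (0, 2) is √10:
(−5m − (5))² = 10(m² + 1)
3m² + 10m + 3 = 0, so m = −1/3 or m = −3.
With m = −1/3: x + 3y = −4. With m = −3: 3x + y = 12.

x + 3y = −4 and 3x + y = 12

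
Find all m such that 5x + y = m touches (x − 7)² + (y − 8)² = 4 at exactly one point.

For a tangent, require d(centre, line) = r = 2.
|5·7 + 1·8 − m| / √26 = 2
|m − (43)| = 2√26.

m = 43 ± 2√26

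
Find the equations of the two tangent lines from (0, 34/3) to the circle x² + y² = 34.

5x + 3y = 34 and 5x − 3y = −34

Let a tangent through (0, 34/3) have slope m. Its distance from (0, 0) must equal √34:
(0m − (−34/3))² = 34(m² + 1)
9m² − 25 = 0, so m = −5/3 or m = 5/3.
With m = −5/3: 5x + 3y = 34. With m = 5/3: 5x − 3y = −34.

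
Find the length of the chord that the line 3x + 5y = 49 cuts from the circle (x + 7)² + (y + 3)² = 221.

Substitute y = (49 − 3x)/5:
34x² − 34x − 204 = 0  ⟹  x² − x − 6 = 0
x = 3 or x = −2, giving (3, 8) and (−2, 11).
Chord length = distance between (3, 8) and (−2, 11) = √34 = √34.

√34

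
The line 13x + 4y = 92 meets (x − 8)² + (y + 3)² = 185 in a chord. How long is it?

The distance from (8, −3) to the line is 0/√185, and r² = 185.
Half the chord is √(r² − d²) = √(185), so the full chord is 2√185.

2√185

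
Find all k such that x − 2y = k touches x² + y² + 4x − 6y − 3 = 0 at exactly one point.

For a tangent, require d(centre, line) = r = 4.
|1·(−2) − 2·3 − k| / √5 = 4
|k − (−8)| = 4√5.

k = −8 ± 4√5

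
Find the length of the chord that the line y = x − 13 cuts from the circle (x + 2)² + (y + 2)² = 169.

13√2

Centre (−2, −2), r² = 169. Perpendicular distance d from centre to line = |−13| / √2 = 13/√2.
Half the chord is √(r² − d²) = √(169/2), so the full chord is 13√2.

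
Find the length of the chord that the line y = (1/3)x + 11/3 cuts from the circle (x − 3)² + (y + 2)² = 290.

10√10

The distance from (3, −2) to the line is 20/√10, and r² = 290.
Half the chord is √(r² − d²) = √(250), so the full chord is 10√10.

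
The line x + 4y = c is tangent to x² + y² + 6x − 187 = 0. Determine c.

c = −3 ± 14√17

The line touches the circle iff its distance from (−3, 0) is 14:
|1·(−3) + 4·0 − c| / √17 = 14
|c − (−3)| = 14√17.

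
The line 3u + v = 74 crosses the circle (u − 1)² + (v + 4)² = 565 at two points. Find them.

(23, 5) and (24, 2)

Substitute v = −3u + 74:
10u² − 470u + 5520 = 0  ⟹  u² − 47u + 552 = 0
u = 24 or u = 23, giving (24, 2) and (23, 5).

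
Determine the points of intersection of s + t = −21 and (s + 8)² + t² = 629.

Express t = −s − 21 and substitute into the circle:
2s² + 58s − 124 = 0  ⟹  s² + 29s − 62 = 0
s = 2 or s = −31, giving (2, −23) and (−31, 10).

(−31, 10) and (2, −23)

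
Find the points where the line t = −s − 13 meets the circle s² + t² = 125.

Substitute t = −s − 13:
2s² + 26s + 44 = 0  ⟹  s² + 13s + 22 = 0
s = −2 or s = −11, giving (−2, −11) and (−11, −2).

(−11, −2) and (−2, −11)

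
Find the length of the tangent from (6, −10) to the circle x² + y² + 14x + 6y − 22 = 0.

√138

With centre O = (−7, −3), |OP|² = 218 and r² = 80.
The tangent meets the radius at right angles, so tangent² = |PO|² − r² = 218 − 80 = 138.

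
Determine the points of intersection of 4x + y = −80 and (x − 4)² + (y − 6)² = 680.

(−22, 8) and (−18, −8)

Substitute y = −4x − 80:
17x² + 680x + 6732 = 0  ⟹  x² + 40x + 396 = 0
x = −18 or x = −22, giving (−18, −8) and (−22, 8).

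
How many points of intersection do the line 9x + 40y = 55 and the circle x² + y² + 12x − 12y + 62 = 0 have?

d² = (9·(−6) + 40·6 − (55))²/1681 = 17161/1681; r² = 10.
Since d² > r², the line lies outside the circle.

0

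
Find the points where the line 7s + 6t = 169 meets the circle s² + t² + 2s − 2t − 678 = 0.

(1, 27) and (25, −1)

Substitute t = (169 − 7s)/6:
85s² − 2210s + 2125 = 0  ⟹  s² − 26s + 25 = 0
s = 25 or s = 1, giving (25, −1) and (1, 27).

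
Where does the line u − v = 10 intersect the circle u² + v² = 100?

(0, −10) and (10, 0)

Substitute v = u − 10:
2u² − 20u = 0  ⟹  u² − 10u = 0
u = 10 or u = 0, giving (10, 0) and (0, −10).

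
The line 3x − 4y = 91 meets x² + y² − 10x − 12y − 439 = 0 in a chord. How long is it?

From the line, y = (−91 + 3x)/4. Substituting:
25x² − 850x + 5625 = 0  ⟹  x² − 34x + 225 = 0
x = 25 or x = 9, giving (25, −4) and (9, −16).
|(25, −4) − (9, −16)| = √((16)² + (12)²) = 20.

20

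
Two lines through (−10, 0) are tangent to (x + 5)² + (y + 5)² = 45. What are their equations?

A line y − (0) = m(x − (−10)) is tangent when its distance from (−5, −5) is 3√5:
(5m − (−5))² = 45(m² + 1)
2m² − 5m + 2 = 0, so m = 2 or m = 1/2.
With m = 2: 2x − y = −20. With m = 1/2: x − 2y = −10.

2x − y = −20 and x − 2y = −10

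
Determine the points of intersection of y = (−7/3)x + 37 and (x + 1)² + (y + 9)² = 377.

(15, 2) and (18, −5)

From the line, y = (111 − 7x)/3. Substituting:
58x² − 1914x + 15660 = 0  ⟹  x² − 33x + 270 = 0
x = 18 or x = 15, giving (18, −5) and (15, 2).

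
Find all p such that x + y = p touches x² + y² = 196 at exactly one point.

p = ±14√2

For a tangent, require d(centre, line) = r = 14.
|1·0 + 1·0 − p| / √2 = 14
|p| = 14√2.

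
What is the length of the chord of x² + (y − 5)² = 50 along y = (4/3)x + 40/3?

10

Express y = (40 + 4x)/3 and substitute into the circle:
25x² + 200x + 175 = 0  ⟹  x² + 8x + 7 = 0
x = −1 or x = −7, giving (−1, 12) and (−7, 4).
|(−1, 12) − (−7, 4)| = √((6)² + (8)²) = 10.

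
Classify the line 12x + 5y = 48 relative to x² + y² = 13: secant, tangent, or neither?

d² = (12·0 + 5·0 − (48))²/169 = 2304/169; r² = 13.
Since d² > r², the line lies outside the circle.

neither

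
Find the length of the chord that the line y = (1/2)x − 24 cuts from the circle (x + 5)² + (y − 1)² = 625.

The distance from (−5, 1) to the line is 55/√5, and r² = 625.
Half the chord is √(r² − d²) = √(20), so the full chord is 4√5.

4√5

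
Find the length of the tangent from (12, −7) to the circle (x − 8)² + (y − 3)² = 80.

With centre O = (8, 3), |OP|² = 116 and r² = 80.
Power of the point: PT² = |PO|² − r² = 36, so PT = 6.

6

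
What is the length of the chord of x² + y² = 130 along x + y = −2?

16√2

Substitute y = −x − 2:
2x² + 4x − 126 = 0  ⟹  x² + 2x − 63 = 0
x = 7 or x = −9, giving (7, −9) and (−9, 7).
Chord length = distance between (7, −9) and (−9, 7) = √512 = 16√2.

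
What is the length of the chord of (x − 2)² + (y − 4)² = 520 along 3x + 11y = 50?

The distance from (2, 4) to the line is 0/√130, and r² = 520.
Half the chord is √(r² − d²) = √(520), so the full chord is 4√130.

4√130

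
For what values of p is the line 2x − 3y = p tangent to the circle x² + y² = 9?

p = ±3√13

The line touches the circle iff its distance from (0, 0) is 3:
|2·0 − 3·0 − p| / √13 = 3
|p| = 3√13.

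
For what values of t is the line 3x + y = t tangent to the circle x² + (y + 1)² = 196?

t = −1 ± 14√10

Tangency holds when the distance from the centre (0, −1) to the line equals the radius 14:
|3·0 + 1·(−1) − t| / √10 = 14
|t − (−1)| = 14√10.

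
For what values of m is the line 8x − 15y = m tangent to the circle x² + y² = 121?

m = −187 or m = 187

The line touches the circle iff its distance from (0, 0) is 11:
|8·0 − 15·0 − m| / √289 = 11
|m| = 11·17, so m = 187 or m = −187.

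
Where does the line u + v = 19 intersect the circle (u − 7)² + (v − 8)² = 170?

Substitute v = −u + 19:
2u² − 36u = 0  ⟹  u² − 18u = 0
u = 18 or u = 0, giving (18, 1) and (0, 19).

(0, 19) and (18, 1)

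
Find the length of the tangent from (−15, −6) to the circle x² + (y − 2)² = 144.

√145

With centre O = (0, 2), |OP|² = 289 and r² = 144.
The tangent meets the radius at right angles, so tangent² = |PO|² − r² = 289 − 144 = 145.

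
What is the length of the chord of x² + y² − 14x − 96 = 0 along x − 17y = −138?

√290

Substitute y = (138 + x)/17:
290x² − 3770x − 8700 = 0  ⟹  x² − 13x − 30 = 0
x = 15 or x = −2, giving (15, 9) and (−2, 8).
Chord length = distance between (15, 9) and (−2, 8) = √290 = √290.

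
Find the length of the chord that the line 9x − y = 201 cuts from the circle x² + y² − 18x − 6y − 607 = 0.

5√82

The distance from (9, 3) to the line is 123/√82, and r² = 697.
Half the chord is √(r² − d²) = √(1025/2), so the full chord is 5√82.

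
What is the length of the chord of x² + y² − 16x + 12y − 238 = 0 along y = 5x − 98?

Centre (8, −6), r² = 338. Perpendicular distance d from centre to line = |−52| / √26 = 52/√26.
Chord = 2√(r² − d²) = 2·√(234) = 6√26.

6√26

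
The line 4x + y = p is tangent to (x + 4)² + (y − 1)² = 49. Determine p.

p = −15 ± 7√17

For a tangent, require d(centre, line) = r = 7.
|4·(−4) + 1·1 − p| / √17 = 7
|p − (−15)| = 7√17.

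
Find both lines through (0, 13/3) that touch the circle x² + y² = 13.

2x + 3y = 13 and 2x − 3y = −13

Let a tangent through (0, 13/3) have slope m. Its distance from (0, 0) must equal √13:
[m·(0) − (−13/3)]² = 13(m² + 1)
9m² − 4 = 0, so m = −2/3 or m = 2/3.
With m = −2/3: 2x + 3y = 13. With m = 2/3: 2x − 3y = −13.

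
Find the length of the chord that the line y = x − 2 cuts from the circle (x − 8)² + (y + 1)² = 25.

√2

Substitute y = x − 2:
2x² − 18x + 40 = 0  ⟹  x² − 9x + 20 = 0
x = 5 or x = 4, giving (5, 3) and (4, 2).
Chord length = distance between (5, 3) and (4, 2) = √2 = √2.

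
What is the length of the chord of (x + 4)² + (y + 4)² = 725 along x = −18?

46

The line gives x = −18. Substituting into the circle:
y² + 8y − 513 = 0
y = 19 or y = −27, giving (−18, 19) and (−18, −27).
Chord length = distance between (−18, 19) and (−18, −27) = √2116 = 46.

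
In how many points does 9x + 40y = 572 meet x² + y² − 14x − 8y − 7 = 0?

0

Centre (7, 4), r² = 72. Distance² from centre to line = (−349)²/1681 = 121801/1681.
Since d² > r², the line lies outside the circle.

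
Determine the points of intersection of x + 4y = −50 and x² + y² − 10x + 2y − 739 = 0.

(−22, −7) and (26, −19)

From the line, y = (−50 − x)/4. Substituting:
17x² − 68x − 9724 = 0  ⟹  x² − 4x − 572 = 0
x = 26 or x = −22, giving (26, −19) and (−22, −7).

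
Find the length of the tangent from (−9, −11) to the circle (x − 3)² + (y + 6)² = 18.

√151

Centre (3, −6), r² = 18. |PO|² = (−12)² + (−5)² = 169.
By the tangent–radius right angle, tangent length = √(|PO|² − r²) = √151.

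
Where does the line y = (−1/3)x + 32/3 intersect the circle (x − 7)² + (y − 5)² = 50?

From the line, y = (32 − x)/3. Substituting:
10x² − 160x + 280 = 0  ⟹  x² − 16x + 28 = 0
x = 14 or x = 2, giving (14, 6) and (2, 10).

(2, 10) and (14, 6)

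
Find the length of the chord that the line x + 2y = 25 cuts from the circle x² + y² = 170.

6√5

Substitute y = (25 − x)/2:
5x² − 50x − 55 = 0  ⟹  x² − 10x − 11 = 0
x = 11 or x = −1, giving (11, 7) and (−1, 13).
|(11, 7) − (−1, 13)| = √((12)² + (−6)²) = 6√5.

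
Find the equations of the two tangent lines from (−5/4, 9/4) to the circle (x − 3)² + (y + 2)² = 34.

Let a tangent through (−5/4, 9/4) have slope m. Its distance from (3, −2) must equal √34:
(17/4m − (−17/4))² = 34(m² + 1)
15m² − 34m + 15 = 0, so m = 3/5 or m = 5/3.
With m = 3/5: 3x − 5y = −15. With m = 5/3: 5x − 3y = −13.

3x − 5y = −15 and 5x − 3y = −13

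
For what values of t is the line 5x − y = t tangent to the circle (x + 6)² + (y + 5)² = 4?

t = −25 ± 2√26

The line touches the circle iff its distance from (−6, −5) is 2:
|5·(−6) − 1·(−5) − t| / √26 = 2
|t − (−25)| = 2√26.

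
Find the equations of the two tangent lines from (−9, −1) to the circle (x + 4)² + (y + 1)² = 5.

x − 2y = −7 and x + 2y = −11

A line y − (−1) = m(x − (−9)) is tangent when its distance from (−4, −1) is √5:
(5m − (0))² = 5(m² + 1)
4m² − 1 = 0, so m = 1/2 or m = −1/2.
With m = 1/2: x − 2y = −7. With m = −1/2: x + 2y = −11.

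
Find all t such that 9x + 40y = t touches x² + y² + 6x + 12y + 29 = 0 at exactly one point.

The line touches the circle iff its distance from (−3, −6) is 4:
|9·(−3) + 40·(−6) − t| / √1681 = 4
|t − (−267)| = 4·41, so t = −103 or t = −431.

t = −431 or t = −103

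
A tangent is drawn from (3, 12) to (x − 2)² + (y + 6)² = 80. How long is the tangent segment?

7√5

With centre O = (2, −6), |OP|² = 325 and r² = 80.
Power of the point: PT² = |PO|² − r² = 245, so PT = 7√5.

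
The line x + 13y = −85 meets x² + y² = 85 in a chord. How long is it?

√170

From the line, y = (−85 − x)/13. Substituting:
170x² + 170x − 7140 = 0  ⟹  x² + x − 42 = 0
x = 6 or x = −7, giving (6, −7) and (−7, −6).
|(6, −7) − (−7, −6)| = √((13)² + (−1)²) = √170.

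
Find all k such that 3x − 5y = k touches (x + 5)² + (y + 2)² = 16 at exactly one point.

k = −5 ± 4√34

For a tangent, require d(centre, line) = r = 4.
|3·(−5) − 5·(−2) − k| / √34 = 4
|k − (−5)| = 4√34.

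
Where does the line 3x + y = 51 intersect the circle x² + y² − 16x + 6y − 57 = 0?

Express y = −3x + 51 and substitute into the circle:
10x² − 340x + 2850 = 0  ⟹  x² − 34x + 285 = 0
x = 19 or x = 15, giving (19, −6) and (15, 6).

(15, 6) and (19, −6)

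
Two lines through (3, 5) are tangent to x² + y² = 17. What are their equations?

x − 4y = −17 and 4x + y = 17

Let a tangent through (3, 5) have slope m. Its distance from (0, 0) must equal √17:
(−3m − (−5))² = 17(m² + 1)
4m² + 15m − 4 = 0, so m = 1/4 or m = −4.
With m = 1/4: x − 4y = −17. With m = −4: 4x + y = 17.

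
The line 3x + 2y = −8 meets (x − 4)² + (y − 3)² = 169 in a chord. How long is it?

The distance from (4, 3) to the line is 26/√13, and r² = 169.
Half the chord is √(r² − d²) = √(117), so the full chord is 6√13.

6√13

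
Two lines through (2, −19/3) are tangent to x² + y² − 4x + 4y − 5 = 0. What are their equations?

2x − 3y = 23 and 2x + 3y = −15

Write the tangent as mx − y + (−19/3 − m·(2)) = 0 and set its distance from the centre to √13:
[m·(0) − (13/3)]² = 13(m² + 1)
9m² − 4 = 0, so m = 2/3 or m = −2/3.
Through (2, −19/3) these give 2x − 3y = 23 and 2x + 3y = −15.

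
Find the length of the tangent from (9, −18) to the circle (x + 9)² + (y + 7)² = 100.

√345

With centre O = (−9, −7), |OP|² = 445 and r² = 100.
Power of the point: PT² = |PO|² − r² = 345, so PT = √345.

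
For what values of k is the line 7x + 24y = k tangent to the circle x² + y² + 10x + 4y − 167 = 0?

The line touches the circle iff its distance from (−5, −2) is 14:
|7·(−5) + 24·(−2) − k| / √625 = 14
|k − (−83)| = 14·25, so k = 267 or k = −433.

k = −433 or k = 267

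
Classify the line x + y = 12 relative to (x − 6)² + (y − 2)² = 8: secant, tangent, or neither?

Centre (6, 2), r² = 8. Distance² from centre to line = (−4)²/2 = 8.
Since d² = r², the line is tangent.

tangent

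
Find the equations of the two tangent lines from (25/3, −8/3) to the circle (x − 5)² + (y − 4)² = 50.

Let a tangent through (25/3, −8/3) have slope m. Its distance from (5, 4) must equal 5√2:
(−10/3m − (20/3))² = 50(m² + 1)
7m² − 8m + 1 = 0, so m = 1 or m = 1/7.
Through (25/3, −8/3) these give x − y = 11 and x − 7y = 27.

x − y = 11 and x − 7y = 27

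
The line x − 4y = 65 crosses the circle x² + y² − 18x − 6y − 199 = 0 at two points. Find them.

From the line, y = (−65 + x)/4. Substituting:
17x² − 442x + 2601 = 0  ⟹  x² − 26x + 153 = 0
x = 17 or x = 9, giving (17, −12) and (9, −14).

(9, −14) and (17, −12)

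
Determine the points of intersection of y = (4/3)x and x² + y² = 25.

(−3, −4) and (3, 4)

Express y = (4x)/3 and substitute into the circle:
25x² − 225 = 0  ⟹  x² − 9 = 0
x = 3 or x = −3, giving (3, 4) and (−3, −4).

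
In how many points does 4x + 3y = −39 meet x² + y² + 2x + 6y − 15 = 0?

Substituting the line into the circle gives 25x² + 258x + 684 = 0.
Discriminant = (258)² − 4·25·(684) = −1836 < 0.
No real roots: the line does not meet the circle.

0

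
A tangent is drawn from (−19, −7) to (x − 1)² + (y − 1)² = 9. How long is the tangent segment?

With centre O = (1, 1), |OP|² = 464 and r² = 9.
By the tangent–radius right angle, tangent length = √(|PO|² − r²) = √455.

√455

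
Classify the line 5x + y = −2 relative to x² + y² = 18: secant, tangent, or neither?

Centre (0, 0), r² = 18. Distance² from centre to line = (2)²/26 = 2/13.
Since d² < r², the line cuts the circle twice.

secant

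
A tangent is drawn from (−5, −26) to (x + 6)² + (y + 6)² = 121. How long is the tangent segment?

The centre is (−6, −6) and r = 11. The square of the distance from P to the centre is 1 + 400 = 401.
Power of the point: PT² = |PO|² − r² = 280, so PT = 2√70.

2√70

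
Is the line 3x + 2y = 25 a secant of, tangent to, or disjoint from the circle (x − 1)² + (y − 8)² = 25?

secant

Centre (1, 8), r² = 25. Distance² from centre to line = (−6)²/13 = 36/13.
Since d² < r², the line cuts the circle twice.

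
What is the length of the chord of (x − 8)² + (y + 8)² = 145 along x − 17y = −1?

√290

From the line, y = (1 + x)/17. Substituting:
290x² − 4350x − 4640 = 0  ⟹  x² − 15x − 16 = 0
x = 16 or x = −1, giving (16, 1) and (−1, 0).
|(16, 1) − (−1, 0)| = √((17)² + (1)²) = √290.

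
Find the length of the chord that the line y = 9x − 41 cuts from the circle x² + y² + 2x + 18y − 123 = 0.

3√82

Substitute y = 9x − 41:
82x² − 574x + 820 = 0  ⟹  x² − 7x + 10 = 0
x = 5 or x = 2, giving (5, 4) and (2, −23).
|(5, 4) − (2, −23)| = √((3)² + (27)²) = 3√82.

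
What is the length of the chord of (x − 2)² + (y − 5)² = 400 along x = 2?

The distance from (2, 5) to the line is 0, and r² = 400.
Half the chord is √(r² − d²) = √(400), so the full chord is 40.

40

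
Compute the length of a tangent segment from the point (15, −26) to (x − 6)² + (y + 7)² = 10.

12√3

With centre O = (6, −7), |OP|² = 442 and r² = 10.
By the tangent–radius right angle, tangent length = √(|PO|² − r²) = √432 = 12√3.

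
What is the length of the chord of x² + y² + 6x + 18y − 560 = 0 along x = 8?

The distance from (−3, −9) to the line is 11, and r² = 650.
Chord = 2√(r² − d²) = 2·√(529) = 46.

46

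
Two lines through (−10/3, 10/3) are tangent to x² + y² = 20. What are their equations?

x − 2y = −10 and 2x − y = −10

A line y − (10/3) = m(x − (−10/3)) is tangent when its distance from (0, 0) is 2√5:
(10/3m − (−10/3))² = 20(m² + 1)
2m² − 5m + 2 = 0, so m = 1/2 or m = 2.
With m = 1/2: x − 2y = −10. With m = 2: 2x − y = −10.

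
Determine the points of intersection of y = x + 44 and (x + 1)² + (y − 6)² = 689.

Substitute y = x + 44:
2x² + 78x + 756 = 0  ⟹  x² + 39x + 378 = 0
x = −18 or x = −21, giving (−18, 26) and (−21, 23).

(−21, 23) and (−18, 26)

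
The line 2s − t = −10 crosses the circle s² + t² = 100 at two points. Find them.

Substitute t = 2s + 10:
5s² + 40s = 0  ⟹  s² + 8s = 0
s = 0 or s = −8, giving (0, 10) and (−8, −6).

(−8, −6) and (0, 10)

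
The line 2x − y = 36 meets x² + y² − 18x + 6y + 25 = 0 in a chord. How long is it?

4√5

Centre (9, −3), r² = 65. Perpendicular distance d from centre to line = |−15| / √5 = 15/√5.
Half the chord is √(r² − d²) = √(20), so the full chord is 4√5.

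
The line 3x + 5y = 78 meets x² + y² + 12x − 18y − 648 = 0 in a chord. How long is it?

From the line, y = (78 − 3x)/5. Substituting:
34x² + 102x − 17136 = 0  ⟹  x² + 3x − 504 = 0
x = 21 or x = −24, giving (21, 3) and (−24, 30).
|(21, 3) − (−24, 30)| = √((45)² + (−27)²) = 9√34.

9√34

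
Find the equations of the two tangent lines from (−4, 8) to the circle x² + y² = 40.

Write the tangent as mx − y + (8 − m·(−4)) = 0 and set its distance from the centre to 2√10:
(4m − (−8))² = 40(m² + 1)
3m² − 8m − 3 = 0, so m = −1/3 or m = 3.
With m = −1/3: x + 3y = 20. With m = 3: 3x − y = −20.

x + 3y = 20 and 3x − y = −20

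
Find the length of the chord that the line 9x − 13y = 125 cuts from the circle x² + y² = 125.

From the line, y = (−125 + 9x)/13. Substituting:
250x² − 2250x − 5500 = 0  ⟹  x² − 9x − 22 = 0
x = 11 or x = −2, giving (11, −2) and (−2, −11).
|(11, −2) − (−2, −11)| = √((13)² + (9)²) = 5√10.

5√10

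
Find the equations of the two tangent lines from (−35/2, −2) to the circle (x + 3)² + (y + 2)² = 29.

Let a tangent through (−35/2, −2) have slope m. Its distance from (−3, −2) must equal √29:
(29/2m − (0))² = 29(m² + 1)
25m² − 4 = 0, so m = −2/5 or m = 2/5.
With m = −2/5: 2x + 5y = −45. With m = 2/5: 2x − 5y = −25.

2x + 5y = −45 and 2x − 5y = −25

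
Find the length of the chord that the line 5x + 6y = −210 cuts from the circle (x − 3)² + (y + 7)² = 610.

2√61

The distance from (3, −7) to the line is 183/√61, and r² = 610.
Chord = 2√(r² − d²) = 2·√(61) = 2√61.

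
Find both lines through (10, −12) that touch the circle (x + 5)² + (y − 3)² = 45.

2x + y = 8 and x + 2y = −14

Let a tangent through (10, −12) have slope m. Its distance from (−5, 3) must equal 3√5:
(−15m − (15))² = 45(m² + 1)
2m² + 5m + 2 = 0, so m = −2 or m = −1/2.
With m = −2: 2x + y = 8. With m = −1/2: x + 2y = −14.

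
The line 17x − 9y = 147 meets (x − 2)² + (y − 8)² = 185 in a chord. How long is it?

√370

Centre (2, 8), r² = 185. Perpendicular distance d from centre to line = |−185| / √370 = 185/√370.
Chord = 2√(r² − d²) = 2·√(185/2) = √370.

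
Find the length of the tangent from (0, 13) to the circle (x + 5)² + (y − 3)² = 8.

3√13

Centre (−5, 3), r² = 8. |PO|² = (5)² + (10)² = 125.
By the tangent–radius right angle, tangent length = √(|PO|² − r²) = √117 = 3√13.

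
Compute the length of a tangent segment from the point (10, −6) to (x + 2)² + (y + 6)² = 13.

√131

Centre (−2, −6), r² = 13. |PO|² = (12)² + (0)² = 144.
The tangent meets the radius at right angles, so tangent² = |PO|² − r² = 144 − 13 = 131.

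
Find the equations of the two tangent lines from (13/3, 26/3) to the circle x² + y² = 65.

x − 8y = −65 and 7x + 4y = 65

Write the tangent as mx − y + (26/3 − m·(13/3)) = 0 and set its distance from the centre to √65:
[m·(−13/3) − (−26/3)]² = 65(m² + 1)
32m² + 52m − 7 = 0, so m = 1/8 or m = −7/4.
Through (13/3, 26/3) these give x − 8y = −65 and 7x + 4y = 65.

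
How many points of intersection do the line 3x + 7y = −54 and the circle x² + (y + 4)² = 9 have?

Centre (0, −4), r² = 9. Distance² from centre to line = (26)²/58 = 338/29.
Since d² > r², the line lies outside the circle.

0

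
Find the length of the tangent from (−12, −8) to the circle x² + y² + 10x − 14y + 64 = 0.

Centre (−5, 7), r² = 10. |PO|² = (−7)² + (−15)² = 274.
Power of the point: PT² = |PO|² − r² = 264, so PT = 2√66.

2√66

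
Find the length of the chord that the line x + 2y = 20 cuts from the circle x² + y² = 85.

Substitute y = (20 − x)/2:
5x² − 40x + 60 = 0  ⟹  x² − 8x + 12 = 0
x = 6 or x = 2, giving (6, 7) and (2, 9).
|(6, 7) − (2, 9)| = √((4)² + (−2)²) = 2√5.

2√5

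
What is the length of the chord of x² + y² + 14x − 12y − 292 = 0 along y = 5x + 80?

Express y = 5x + 80 and substitute into the circle:
26x² + 754x + 5148 = 0  ⟹  x² + 29x + 198 = 0
x = −11 or x = −18, giving (−11, 25) and (−18, −10).
|(−11, 25) − (−18, −10)| = √((7)² + (35)²) = 7√26.

7√26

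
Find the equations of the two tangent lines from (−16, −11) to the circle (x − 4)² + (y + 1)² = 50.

Let a tangent through (−16, −11) have slope m. Its distance from (4, −1) must equal 5√2:
(20m − (10))² = 50(m² + 1)
7m² − 8m + 1 = 0, so m = 1 or m = 1/7.
With m = 1: x − y = −5. With m = 1/7: x − 7y = 61.

x − y = −5 and x − 7y = 61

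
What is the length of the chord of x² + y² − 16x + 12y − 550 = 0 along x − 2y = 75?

The distance from (8, −6) to the line is 55/√5, and r² = 650.
Chord = 2√(r² − d²) = 2·√(45) = 6√5.

6√5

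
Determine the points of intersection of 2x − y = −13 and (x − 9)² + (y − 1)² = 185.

(−4, 5) and (−2, 9)

From the line, y = 2x + 13. Substituting:
5x² + 30x + 40 = 0  ⟹  x² + 6x + 8 = 0
x = −2 or x = −4, giving (−2, 9) and (−4, 5).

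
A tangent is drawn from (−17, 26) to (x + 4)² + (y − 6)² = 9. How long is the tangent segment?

The centre is (−4, 6) and r = 3. The square of the distance from P to the centre is 169 + 400 = 569.
By the tangent–radius right angle, tangent length = √(|PO|² − r²) = √560 = 4√35.

4√35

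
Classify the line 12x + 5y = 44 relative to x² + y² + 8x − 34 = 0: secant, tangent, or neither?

Substituting the line into the circle gives 169x² − 856x + 1086 = 0.
Δ = 732736 − 734136 = −1400.
No real roots: the line does not meet the circle.

neither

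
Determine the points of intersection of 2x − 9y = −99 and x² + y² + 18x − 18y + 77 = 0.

Express y = (99 + 2x)/9 and substitute into the circle:
85x² + 1530x = 0  ⟹  x² + 18x = 0
x = 0 or x = −18, giving (0, 11) and (−18, 7).

(−18, 7) and (0, 11)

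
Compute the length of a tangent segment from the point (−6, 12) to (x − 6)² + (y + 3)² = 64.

√305

The centre is (6, −3) and r = 8. The square of the distance from P to the centre is 144 + 225 = 369.
By the tangent–radius right angle, tangent length = √(|PO|² − r²) = √305.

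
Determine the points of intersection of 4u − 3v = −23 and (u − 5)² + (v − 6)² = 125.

(−5, 1) and (7, 17)

From the line, v = (23 + 4u)/3. Substituting:
25u² − 50u − 875 = 0  ⟹  u² − 2u − 35 = 0
u = 7 or u = −5, giving (7, 17) and (−5, 1).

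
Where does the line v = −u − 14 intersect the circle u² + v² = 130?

(−11, −3) and (−3, −11)

From the line, v = −u − 14. Substituting:
2u² + 28u + 66 = 0  ⟹  u² + 14u + 33 = 0
u = −3 or u = −11, giving (−3, −11) and (−11, −3).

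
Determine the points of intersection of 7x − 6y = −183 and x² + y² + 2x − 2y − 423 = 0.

(−21, 6) and (−9, 20)

Express y = (183 + 7x)/6 and substitute into the circle:
85x² + 2550x + 16065 = 0  ⟹  x² + 30x + 189 = 0
x = −9 or x = −21, giving (−9, 20) and (−21, 6).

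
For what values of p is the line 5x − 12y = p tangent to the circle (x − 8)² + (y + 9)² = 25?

p = 83 or p = 213

For a tangent, require d(centre, line) = r = 5.
|5·8 − 12·(−9) − p| / √169 = 5
|p − (148)| = 5·13, so p = 213 or p = 83.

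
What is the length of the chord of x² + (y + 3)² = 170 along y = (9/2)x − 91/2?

Substitute y = (−91 + 9x)/2:
85x² − 1530x + 6545 = 0  ⟹  x² − 18x + 77 = 0
x = 11 or x = 7, giving (11, 4) and (7, −14).
|(11, 4) − (7, −14)| = √((4)² + (18)²) = 2√85.

2√85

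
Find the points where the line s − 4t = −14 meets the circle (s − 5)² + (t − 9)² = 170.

(−6, 2) and (18, 8)

From the line, t = (14 + s)/4. Substituting:
17s² − 204s − 1836 = 0  ⟹  s² − 12s − 108 = 0
s = 18 or s = −6, giving (18, 8) and (−6, 2).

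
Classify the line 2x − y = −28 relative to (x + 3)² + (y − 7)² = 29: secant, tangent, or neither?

neither

Substituting the line into the circle gives 5x² + 90x + 421 = 0.
Discriminant = (90)² − 4·5·(421) = −320 < 0.
No real roots: the line does not meet the circle.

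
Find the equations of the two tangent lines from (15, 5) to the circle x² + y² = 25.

y = 5 and 3x − 4y = 25

A line y − (5) = m(x − (15)) is tangent when its distance from (0, 0) is 5:
(−15m − (−5))² = 25(m² + 1)
4m² − 3m = 0, so m = 0 or m = 3/4.
With m = 0: y = 5. With m = 3/4: 3x − 4y = 25.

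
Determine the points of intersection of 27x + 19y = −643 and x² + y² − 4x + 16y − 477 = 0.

(−21, −4) and (−2, −31)

From the line, y = (−643 − 27x)/19. Substituting:
1090x² + 25070x + 45780 = 0  ⟹  x² + 23x + 42 = 0
x = −2 or x = −21, giving (−2, −31) and (−21, −4).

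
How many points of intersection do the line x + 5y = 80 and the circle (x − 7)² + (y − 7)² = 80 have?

Substituting the line into the circle gives 26x² − 440x + 1250 = 0.
Δ = 193600 − 130000 = 63600.
Two real roots: the line is a secant.

2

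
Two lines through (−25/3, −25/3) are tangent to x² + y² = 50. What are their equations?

Write the tangent as mx − y + (−25/3 − m·(−25/3)) = 0 and set its distance from the centre to 5√2:
[m·(25/3) − (25/3)]² = 50(m² + 1)
7m² − 50m + 7 = 0, so m = 7 or m = 1/7.
Through (−25/3, −25/3) these give 7x − y = −50 and x − 7y = 50.

7x − y = −50 and x − 7y = 50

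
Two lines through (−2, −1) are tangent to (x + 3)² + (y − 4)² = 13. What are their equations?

2x + 3y = −7 and 3x − 2y = −4

A line y − (−1) = m(x − (−2)) is tangent when its distance from (−3, 4) is √13:
(−1m − (5))² = 13(m² + 1)
6m² − 5m − 6 = 0, so m = −2/3 or m = 3/2.
Through (−2, −1) these give 2x + 3y = −7 and 3x − 2y = −4.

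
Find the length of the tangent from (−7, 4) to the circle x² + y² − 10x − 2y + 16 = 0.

√143

With centre O = (5, 1), |OP|² = 153 and r² = 10.
By the tangent–radius right angle, tangent length = √(|PO|² − r²) = √143.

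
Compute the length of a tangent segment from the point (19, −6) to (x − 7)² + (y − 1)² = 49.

12

Centre (7, 1), r² = 49. |PO|² = (12)² + (−7)² = 193.
The tangent meets the radius at right angles, so tangent² = |PO|² − r² = 193 − 49 = 144.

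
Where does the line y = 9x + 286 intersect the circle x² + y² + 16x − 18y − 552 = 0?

(−32, −2) and (−29, 25)

Substitute y = 9x + 286:
82x² + 5002x + 76096 = 0  ⟹  x² + 61x + 928 = 0
x = −29 or x = −32, giving (−29, 25) and (−32, −2).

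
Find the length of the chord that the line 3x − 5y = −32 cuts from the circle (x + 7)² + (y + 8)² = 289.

5√34

The distance from (−7, −8) to the line is 51/√34, and r² = 289.
Half the chord is √(r² − d²) = √(425/2), so the full chord is 5√34.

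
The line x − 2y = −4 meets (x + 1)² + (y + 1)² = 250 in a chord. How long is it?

14√5

Express y = (4 + x)/2 and substitute into the circle:
5x² + 20x − 960 = 0  ⟹  x² + 4x − 192 = 0
x = 12 or x = −16, giving (12, 8) and (−16, −6).
|(12, 8) − (−16, −6)| = √((28)² + (14)²) = 14√5.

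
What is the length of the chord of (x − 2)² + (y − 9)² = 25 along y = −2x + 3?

2√5

From the line, y = −2x + 3. Substituting:
5x² + 20x + 15 = 0  ⟹  x² + 4x + 3 = 0
x = −1 or x = −3, giving (−1, 5) and (−3, 9).
|(−1, 5) − (−3, 9)| = √((2)² + (−4)²) = 2√5.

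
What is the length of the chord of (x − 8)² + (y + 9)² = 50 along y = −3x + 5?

4√10

Substitute y = −3x + 5:
10x² − 100x + 210 = 0  ⟹  x² − 10x + 21 = 0
x = 7 or x = 3, giving (7, −16) and (3, −4).
|(7, −16) − (3, −4)| = √((4)² + (−12)²) = 4√10.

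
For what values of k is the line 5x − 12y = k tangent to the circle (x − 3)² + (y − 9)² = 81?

k = −210 or k = 24

Tangency holds when the distance from the centre (3, 9) to the line equals the radius 9:
|5·3 − 12·9 − k| / √169 = 9
|k − (−93)| = 9·13, so k = 24 or k = −210.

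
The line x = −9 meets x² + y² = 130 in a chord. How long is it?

The line gives x = −9. Substituting into the circle:
y² − 49 = 0
y = 7 or y = −7, giving (−9, 7) and (−9, −7).
|(−9, 7) − (−9, −7)| = √((0)² + (14)²) = 14.

14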